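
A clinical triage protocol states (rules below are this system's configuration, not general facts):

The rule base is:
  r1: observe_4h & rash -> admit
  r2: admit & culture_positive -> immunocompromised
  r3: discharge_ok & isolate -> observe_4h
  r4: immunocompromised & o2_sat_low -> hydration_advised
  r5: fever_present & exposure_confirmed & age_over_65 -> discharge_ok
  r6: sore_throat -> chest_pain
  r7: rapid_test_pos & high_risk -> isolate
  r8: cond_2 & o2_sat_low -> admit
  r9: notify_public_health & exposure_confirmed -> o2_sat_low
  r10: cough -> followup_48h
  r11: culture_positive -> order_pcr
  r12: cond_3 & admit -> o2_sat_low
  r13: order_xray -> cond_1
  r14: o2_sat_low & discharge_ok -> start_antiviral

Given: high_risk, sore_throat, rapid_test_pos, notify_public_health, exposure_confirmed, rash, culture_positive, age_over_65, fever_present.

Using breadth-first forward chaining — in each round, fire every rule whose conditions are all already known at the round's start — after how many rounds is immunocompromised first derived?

4

[1] r5 [fever_present & exposure_confirmed & age_over_65 -> discharge_ok]; r6 [sore_throat -> chest_pain]; r7 [rapid_test_pos & high_risk -> isolate]; r9 [notify_public_health & exposure_confirmed -> o2_sat_low]; r11 [culture_positive -> order_pcr]. ⇒ new: discharge_ok, chest_pain, isolate, o2_sat_low, order_pcr.
[2] r3 [discharge_ok & isolate -> observe_4h]; r14 [o2_sat_low & discharge_ok -> start_antiviral]. ⇒ new: observe_4h, start_antiviral.
[3] r1 [observe_4h & rash -> admit]. ⇒ new: admit.
[4] r2 [admit & culture_positive -> immunocompromised]. ⇒ new: immunocompromised.
immunocompromised first appears in round 4.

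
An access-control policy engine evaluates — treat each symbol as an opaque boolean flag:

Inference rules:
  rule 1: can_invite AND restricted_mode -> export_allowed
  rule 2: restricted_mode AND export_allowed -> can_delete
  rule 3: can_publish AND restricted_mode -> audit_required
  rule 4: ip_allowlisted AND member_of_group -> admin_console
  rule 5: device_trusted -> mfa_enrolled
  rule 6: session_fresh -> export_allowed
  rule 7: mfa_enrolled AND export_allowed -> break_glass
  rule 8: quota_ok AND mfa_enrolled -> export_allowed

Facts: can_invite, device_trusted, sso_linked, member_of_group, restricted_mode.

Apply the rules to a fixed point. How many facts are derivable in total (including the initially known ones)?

[1] rule 1 [can_invite AND restricted_mode -> export_allowed]; rule 5 [device_trusted -> mfa_enrolled]. ⇒ new: export_allowed, mfa_enrolled.
[2] rule 2 [restricted_mode AND export_allowed -> can_delete]; rule 7 [mfa_enrolled AND export_allowed -> break_glass]. ⇒ new: can_delete, break_glass.
Closure: {break_glass, can_delete, can_invite, device_trusted, export_allowed, member_of_group, mfa_enrolled, restricted_mode, sso_linked} — 9 facts.

9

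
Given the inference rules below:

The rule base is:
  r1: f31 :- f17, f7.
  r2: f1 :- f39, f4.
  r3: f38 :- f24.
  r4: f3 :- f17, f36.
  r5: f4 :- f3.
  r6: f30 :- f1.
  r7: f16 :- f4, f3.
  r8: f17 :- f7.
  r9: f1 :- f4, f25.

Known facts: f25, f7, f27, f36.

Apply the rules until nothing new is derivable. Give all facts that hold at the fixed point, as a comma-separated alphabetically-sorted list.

Round 1: r8 [f17 :- f7.]. Adds f17.
Round 2: r1 [f31 :- f17, f7.]; r4 [f3 :- f17, f36.]. Adds f31, f3.
Round 3: r5 [f4 :- f3.]. Adds f4.
Round 4: r7 [f16 :- f4, f3.]; r9 [f1 :- f4, f25.]. Adds f16, f1.
Round 5: r6 [f30 :- f1.]. Adds f30.

f1, f16, f17, f25, f27, f3, f30, f31, f36, f4, f7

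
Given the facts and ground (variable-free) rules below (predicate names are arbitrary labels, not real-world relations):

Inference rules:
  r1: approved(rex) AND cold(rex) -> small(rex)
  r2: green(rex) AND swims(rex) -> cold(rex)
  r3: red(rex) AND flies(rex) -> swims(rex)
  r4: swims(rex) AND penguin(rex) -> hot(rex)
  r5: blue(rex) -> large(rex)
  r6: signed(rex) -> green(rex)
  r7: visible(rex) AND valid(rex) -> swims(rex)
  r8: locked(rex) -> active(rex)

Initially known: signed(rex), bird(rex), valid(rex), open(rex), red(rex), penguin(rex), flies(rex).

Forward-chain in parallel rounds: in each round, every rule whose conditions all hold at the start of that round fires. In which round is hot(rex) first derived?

2

Round 1: r3 [red(rex) AND flies(rex) -> swims(rex)]; r6 [signed(rex) -> green(rex)]. Adds swims(rex), green(rex).
Round 2: r2 [green(rex) AND swims(rex) -> cold(rex)]; r4 [swims(rex) AND penguin(rex) -> hot(rex)]. Adds cold(rex), hot(rex).
hot(rex) first appears in round 2.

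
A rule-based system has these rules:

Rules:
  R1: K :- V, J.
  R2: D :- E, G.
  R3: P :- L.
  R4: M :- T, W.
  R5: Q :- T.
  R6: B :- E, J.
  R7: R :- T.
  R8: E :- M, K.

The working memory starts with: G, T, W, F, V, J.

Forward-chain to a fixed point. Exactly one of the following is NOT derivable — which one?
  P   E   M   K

P

Round 1 — R1, R4, R5, R7, derive K, M, Q, R.
Round 2 — R8, derive E.
Round 3 — R2, R6, derive D, B.
Derived: K (round 1), E (round 2), M (round 1). P never appears in any round.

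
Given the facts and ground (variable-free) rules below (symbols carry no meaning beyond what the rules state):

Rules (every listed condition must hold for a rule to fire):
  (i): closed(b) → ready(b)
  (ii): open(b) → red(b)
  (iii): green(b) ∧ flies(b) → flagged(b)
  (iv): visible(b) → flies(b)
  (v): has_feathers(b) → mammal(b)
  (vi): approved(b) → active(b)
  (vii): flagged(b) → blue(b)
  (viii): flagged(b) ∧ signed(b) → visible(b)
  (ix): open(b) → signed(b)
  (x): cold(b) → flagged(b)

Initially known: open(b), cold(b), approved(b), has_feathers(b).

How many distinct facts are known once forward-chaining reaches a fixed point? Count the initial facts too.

12

Round 1: (ii) [open(b) → red(b)]; (v) [has_feathers(b) → mammal(b)]; (vi) [approved(b) → active(b)]; (ix) [open(b) → signed(b)]; (x) [cold(b) → flagged(b)]. Adds red(b), mammal(b), active(b), signed(b), flagged(b).
Round 2: (vii) [flagged(b) → blue(b)]; (viii) [flagged(b) ∧ signed(b) → visible(b)]. Adds blue(b), visible(b).
Round 3: (iv) [visible(b) → flies(b)]. Adds flies(b).
Closure: {active(b), approved(b), blue(b), cold(b), flagged(b), flies(b), has_feathers(b), mammal(b), open(b), red(b), signed(b), visible(b)} — 12 facts.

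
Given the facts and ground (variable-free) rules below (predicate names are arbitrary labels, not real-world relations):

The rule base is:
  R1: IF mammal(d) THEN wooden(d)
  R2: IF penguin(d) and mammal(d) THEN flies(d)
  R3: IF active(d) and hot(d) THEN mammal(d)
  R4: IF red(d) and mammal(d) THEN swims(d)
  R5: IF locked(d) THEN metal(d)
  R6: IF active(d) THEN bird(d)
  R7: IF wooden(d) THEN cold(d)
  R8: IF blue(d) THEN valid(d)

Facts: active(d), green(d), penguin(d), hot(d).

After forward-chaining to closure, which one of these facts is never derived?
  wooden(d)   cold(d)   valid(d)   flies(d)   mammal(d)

valid(d)

Round 1: R3 [IF active(d) and hot(d) THEN mammal(d)]; R6 [IF active(d) THEN bird(d)]. New: mammal(d), bird(d).
Round 2: R1 [IF mammal(d) THEN wooden(d)]; R2 [IF penguin(d) and mammal(d) THEN flies(d)]. New: wooden(d), flies(d).
Round 3: R7 [IF wooden(d) THEN cold(d)]. New: cold(d).
Derived: mammal(d) (round 1), cold(d) (round 3), wooden(d) (round 2), flies(d) (round 2). valid(d) never appears in any round.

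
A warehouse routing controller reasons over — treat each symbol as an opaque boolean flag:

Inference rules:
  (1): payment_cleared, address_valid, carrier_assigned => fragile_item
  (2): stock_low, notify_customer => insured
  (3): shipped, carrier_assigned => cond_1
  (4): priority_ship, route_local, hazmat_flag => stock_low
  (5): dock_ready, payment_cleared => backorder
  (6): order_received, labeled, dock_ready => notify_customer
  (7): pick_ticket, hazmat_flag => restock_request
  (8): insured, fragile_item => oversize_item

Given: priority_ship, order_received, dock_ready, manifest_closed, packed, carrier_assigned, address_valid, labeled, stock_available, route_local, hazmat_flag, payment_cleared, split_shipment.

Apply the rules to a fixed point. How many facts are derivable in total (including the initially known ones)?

Round 1: (1) [payment_cleared, address_valid, carrier_assigned => fragile_item]; (4) [priority_ship, route_local, hazmat_flag => stock_low]; (5) [dock_ready, payment_cleared => backorder]; (6) [order_received, labeled, dock_ready => notify_customer]. New: fragile_item, stock_low, backorder, notify_customer.
Round 2: (2) [stock_low, notify_customer => insured]. New: insured.
Round 3: (8) [insured, fragile_item => oversize_item]. New: oversize_item.
Closure: {address_valid, backorder, carrier_assigned, dock_ready, fragile_item, hazmat_flag, insured, labeled, manifest_closed, notify_customer, order_received, oversize_item, packed, payment_cleared, priority_ship, route_local, split_shipment, stock_available, stock_low} — 19 facts.

19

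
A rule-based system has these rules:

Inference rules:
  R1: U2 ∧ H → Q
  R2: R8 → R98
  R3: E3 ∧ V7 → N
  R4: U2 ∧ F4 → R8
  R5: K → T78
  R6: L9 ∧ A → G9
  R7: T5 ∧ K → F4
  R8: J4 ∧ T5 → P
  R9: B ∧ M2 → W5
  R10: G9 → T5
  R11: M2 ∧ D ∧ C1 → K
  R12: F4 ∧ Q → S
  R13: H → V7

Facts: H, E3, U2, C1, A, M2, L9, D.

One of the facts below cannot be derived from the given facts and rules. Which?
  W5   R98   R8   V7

W5

[1] R1 [U2 ∧ H → Q]; R6 [L9 ∧ A → G9]; R11 [M2 ∧ D ∧ C1 → K]; R13 [H → V7]. ⇒ new: Q, G9, K, V7.
[2] R3 [E3 ∧ V7 → N]; R5 [K → T78]; R10 [G9 → T5]. ⇒ new: N, T78, T5.
[3] R7 [T5 ∧ K → F4]. ⇒ new: F4.
[4] R4 [U2 ∧ F4 → R8]; R12 [F4 ∧ Q → S]. ⇒ new: R8, S.
[5] R2 [R8 → R98]. ⇒ new: R98.
Derived: R8 (round 4), R98 (round 5), V7 (round 1). W5 never appears in any round.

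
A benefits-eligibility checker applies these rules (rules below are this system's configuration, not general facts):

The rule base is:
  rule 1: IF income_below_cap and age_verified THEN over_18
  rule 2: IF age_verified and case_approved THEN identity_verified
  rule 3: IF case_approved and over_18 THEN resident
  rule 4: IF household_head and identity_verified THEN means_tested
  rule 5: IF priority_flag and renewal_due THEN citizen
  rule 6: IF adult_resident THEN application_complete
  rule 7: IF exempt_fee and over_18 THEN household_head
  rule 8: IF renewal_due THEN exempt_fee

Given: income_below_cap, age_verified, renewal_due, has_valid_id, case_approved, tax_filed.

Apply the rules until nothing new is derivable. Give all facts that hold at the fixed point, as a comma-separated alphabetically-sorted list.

age_verified, case_approved, exempt_fee, has_valid_id, household_head, identity_verified, income_below_cap, means_tested, over_18, renewal_due, resident, tax_filed

Round 1: rule 1 [IF income_below_cap and age_verified THEN over_18]; rule 2 [IF age_verified and case_approved THEN identity_verified]; rule 8 [IF renewal_due THEN exempt_fee]. New: over_18, identity_verified, exempt_fee.
Round 2: rule 3 [IF case_approved and over_18 THEN resident]; rule 7 [IF exempt_fee and over_18 THEN household_head]. New: resident, household_head.
Round 3: rule 4 [IF household_head and identity_verified THEN means_tested]. New: means_tested.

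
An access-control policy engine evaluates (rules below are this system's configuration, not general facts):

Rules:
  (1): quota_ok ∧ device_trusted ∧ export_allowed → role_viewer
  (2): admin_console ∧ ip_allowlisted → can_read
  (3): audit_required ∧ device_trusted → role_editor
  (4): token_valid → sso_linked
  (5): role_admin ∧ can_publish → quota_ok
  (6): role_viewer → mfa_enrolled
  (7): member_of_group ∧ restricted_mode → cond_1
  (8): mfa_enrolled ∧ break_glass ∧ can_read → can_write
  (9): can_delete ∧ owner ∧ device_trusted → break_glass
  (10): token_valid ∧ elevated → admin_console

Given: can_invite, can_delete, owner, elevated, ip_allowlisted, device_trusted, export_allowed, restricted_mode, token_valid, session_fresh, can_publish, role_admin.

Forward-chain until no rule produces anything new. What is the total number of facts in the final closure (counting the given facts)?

Round 1: (4) [token_valid → sso_linked]; (5) [role_admin ∧ can_publish → quota_ok]; (9) [can_delete ∧ owner ∧ device_trusted → break_glass]; (10) [token_valid ∧ elevated → admin_console]. New: sso_linked, quota_ok, break_glass, admin_console.
Round 2: (1) [quota_ok ∧ device_trusted ∧ export_allowed → role_viewer]; (2) [admin_console ∧ ip_allowlisted → can_read]. New: role_viewer, can_read.
Round 3: (6) [role_viewer → mfa_enrolled]. New: mfa_enrolled.
Round 4: (8) [mfa_enrolled ∧ break_glass ∧ can_read → can_write]. New: can_write.
Closure: {admin_console, break_glass, can_delete, can_invite, can_publish, can_read, can_write, device_trusted, elevated, export_allowed, ip_allowlisted, mfa_enrolled, owner, quota_ok, restricted_mode, role_admin, role_viewer, session_fresh, sso_linked, token_valid} — 20 facts.

20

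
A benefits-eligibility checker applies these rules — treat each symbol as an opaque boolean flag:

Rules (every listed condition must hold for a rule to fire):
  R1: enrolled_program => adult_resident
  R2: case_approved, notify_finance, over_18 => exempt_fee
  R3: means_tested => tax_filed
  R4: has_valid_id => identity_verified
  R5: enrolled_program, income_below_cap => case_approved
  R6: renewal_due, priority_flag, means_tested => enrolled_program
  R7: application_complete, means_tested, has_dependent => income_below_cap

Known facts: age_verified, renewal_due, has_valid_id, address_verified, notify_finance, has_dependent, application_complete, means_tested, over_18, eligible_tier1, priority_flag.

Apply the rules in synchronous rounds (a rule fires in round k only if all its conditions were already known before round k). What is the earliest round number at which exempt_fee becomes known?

Round 1 — R3, R4, R6, R7, derive tax_filed, identity_verified, enrolled_program, income_below_cap.
Round 2 — R1, R5, derive adult_resident, case_approved.
Round 3 — R2, derive exempt_fee.
exempt_fee first appears in round 3.

3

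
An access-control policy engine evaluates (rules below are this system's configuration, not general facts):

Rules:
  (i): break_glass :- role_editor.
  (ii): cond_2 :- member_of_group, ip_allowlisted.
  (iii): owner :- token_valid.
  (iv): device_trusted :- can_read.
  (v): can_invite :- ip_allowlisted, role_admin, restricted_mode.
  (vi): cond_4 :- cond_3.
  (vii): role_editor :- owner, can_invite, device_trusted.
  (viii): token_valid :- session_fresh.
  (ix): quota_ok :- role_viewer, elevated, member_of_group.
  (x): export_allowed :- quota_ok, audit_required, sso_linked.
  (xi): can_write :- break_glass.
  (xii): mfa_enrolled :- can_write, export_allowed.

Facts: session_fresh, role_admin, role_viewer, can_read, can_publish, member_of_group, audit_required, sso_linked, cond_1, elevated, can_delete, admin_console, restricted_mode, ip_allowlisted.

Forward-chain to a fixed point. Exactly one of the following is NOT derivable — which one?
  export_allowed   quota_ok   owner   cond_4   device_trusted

cond_4

Round 1 — (ii), (iv), (v), (viii), (ix), derive cond_2, device_trusted, can_invite, token_valid, quota_ok.
Round 2 — (iii), (x), derive owner, export_allowed.
Round 3 — (vii), derive role_editor.
Round 4 — (i), derive break_glass.
Round 5 — (xi), derive can_write.
Round 6 — (xii), derive mfa_enrolled.
Derived: device_trusted (round 1), owner (round 2), export_allowed (round 2), quota_ok (round 1). cond_4 never appears in any round.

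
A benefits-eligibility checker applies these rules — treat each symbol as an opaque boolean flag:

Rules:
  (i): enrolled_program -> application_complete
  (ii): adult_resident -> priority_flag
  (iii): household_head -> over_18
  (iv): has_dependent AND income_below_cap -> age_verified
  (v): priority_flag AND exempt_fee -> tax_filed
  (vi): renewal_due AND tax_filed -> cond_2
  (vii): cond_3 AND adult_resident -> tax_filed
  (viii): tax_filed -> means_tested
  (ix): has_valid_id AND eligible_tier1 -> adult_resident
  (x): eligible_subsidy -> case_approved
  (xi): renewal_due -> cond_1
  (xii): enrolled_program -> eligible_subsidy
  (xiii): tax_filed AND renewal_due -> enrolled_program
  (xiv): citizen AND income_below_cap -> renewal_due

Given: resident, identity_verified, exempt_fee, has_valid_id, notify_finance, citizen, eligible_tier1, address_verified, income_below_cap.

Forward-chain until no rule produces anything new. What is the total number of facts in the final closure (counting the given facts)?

Round 1 — (ix), (xiv), derive adult_resident, renewal_due.
Round 2 — (ii), (xi), derive priority_flag, cond_1.
Round 3 — (v), derive tax_filed.
Round 4 — (vi), (viii), (xiii), derive cond_2, means_tested, enrolled_program.
Round 5 — (i), (xii), derive application_complete, eligible_subsidy.
Round 6 — (x), derive case_approved.
Closure: {address_verified, adult_resident, application_complete, case_approved, citizen, cond_1, cond_2, eligible_subsidy, eligible_tier1, enrolled_program, exempt_fee, has_valid_id, identity_verified, income_below_cap, means_tested, notify_finance, priority_flag, renewal_due, resident, tax_filed} — 20 facts.

20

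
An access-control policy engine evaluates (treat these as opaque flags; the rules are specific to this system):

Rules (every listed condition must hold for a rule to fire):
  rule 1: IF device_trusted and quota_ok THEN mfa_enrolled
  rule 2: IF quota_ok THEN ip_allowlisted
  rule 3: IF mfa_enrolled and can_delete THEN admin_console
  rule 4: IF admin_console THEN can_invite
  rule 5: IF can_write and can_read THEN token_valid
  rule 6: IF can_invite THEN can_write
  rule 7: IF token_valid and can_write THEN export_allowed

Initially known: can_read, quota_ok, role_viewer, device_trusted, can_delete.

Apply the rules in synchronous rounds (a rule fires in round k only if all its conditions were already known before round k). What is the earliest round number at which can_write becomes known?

Round 1 — rule 1, rule 2, derive mfa_enrolled, ip_allowlisted.
Round 2 — rule 3, derive admin_console.
Round 3 — rule 4, derive can_invite.
Round 4 — rule 6, derive can_write.
can_write first appears in round 4.

4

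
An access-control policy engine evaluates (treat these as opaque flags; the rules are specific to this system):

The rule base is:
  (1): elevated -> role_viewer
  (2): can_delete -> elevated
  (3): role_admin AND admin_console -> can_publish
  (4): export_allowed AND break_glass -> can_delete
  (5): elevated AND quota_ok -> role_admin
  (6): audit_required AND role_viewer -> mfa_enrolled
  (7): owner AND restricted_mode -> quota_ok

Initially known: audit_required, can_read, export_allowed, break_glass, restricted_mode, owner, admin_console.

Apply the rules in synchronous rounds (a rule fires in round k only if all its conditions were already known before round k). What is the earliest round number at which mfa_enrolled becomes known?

Round 1 fires (4), (7), giving can_delete, quota_ok.
Round 2 fires (2), giving elevated.
Round 3 fires (1), (5), giving role_viewer, role_admin.
Round 4 fires (3), (6), giving can_publish, mfa_enrolled.
mfa_enrolled first appears in round 4.

4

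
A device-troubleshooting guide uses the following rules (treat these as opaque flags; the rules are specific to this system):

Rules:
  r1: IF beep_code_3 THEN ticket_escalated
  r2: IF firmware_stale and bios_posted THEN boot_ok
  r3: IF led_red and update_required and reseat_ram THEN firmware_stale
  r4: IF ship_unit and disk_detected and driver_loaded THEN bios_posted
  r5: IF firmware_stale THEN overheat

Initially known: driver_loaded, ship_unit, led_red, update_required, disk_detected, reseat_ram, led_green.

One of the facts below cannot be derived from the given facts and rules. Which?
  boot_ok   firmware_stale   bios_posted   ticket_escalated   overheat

ticket_escalated

Round 1 fires r3, r4, giving firmware_stale, bios_posted.
Round 2 fires r2, r5, giving boot_ok, overheat.
Derived: bios_posted (round 1), overheat (round 2), boot_ok (round 2), firmware_stale (round 1). ticket_escalated never appears in any round.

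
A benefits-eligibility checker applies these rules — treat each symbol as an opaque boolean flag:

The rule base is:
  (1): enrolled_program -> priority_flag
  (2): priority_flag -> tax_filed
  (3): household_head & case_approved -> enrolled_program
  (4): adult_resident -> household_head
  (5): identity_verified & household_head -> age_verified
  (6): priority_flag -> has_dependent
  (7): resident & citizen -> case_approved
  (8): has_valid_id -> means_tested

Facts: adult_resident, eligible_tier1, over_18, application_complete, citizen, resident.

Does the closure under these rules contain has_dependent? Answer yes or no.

yes

Round 1 — (4), (7), derive household_head, case_approved.
Round 2 — (3), derive enrolled_program.
Round 3 — (1), derive priority_flag.
Round 4 — (2), (6), derive tax_filed, has_dependent.
has_dependent appears in round 4, so it is derivable.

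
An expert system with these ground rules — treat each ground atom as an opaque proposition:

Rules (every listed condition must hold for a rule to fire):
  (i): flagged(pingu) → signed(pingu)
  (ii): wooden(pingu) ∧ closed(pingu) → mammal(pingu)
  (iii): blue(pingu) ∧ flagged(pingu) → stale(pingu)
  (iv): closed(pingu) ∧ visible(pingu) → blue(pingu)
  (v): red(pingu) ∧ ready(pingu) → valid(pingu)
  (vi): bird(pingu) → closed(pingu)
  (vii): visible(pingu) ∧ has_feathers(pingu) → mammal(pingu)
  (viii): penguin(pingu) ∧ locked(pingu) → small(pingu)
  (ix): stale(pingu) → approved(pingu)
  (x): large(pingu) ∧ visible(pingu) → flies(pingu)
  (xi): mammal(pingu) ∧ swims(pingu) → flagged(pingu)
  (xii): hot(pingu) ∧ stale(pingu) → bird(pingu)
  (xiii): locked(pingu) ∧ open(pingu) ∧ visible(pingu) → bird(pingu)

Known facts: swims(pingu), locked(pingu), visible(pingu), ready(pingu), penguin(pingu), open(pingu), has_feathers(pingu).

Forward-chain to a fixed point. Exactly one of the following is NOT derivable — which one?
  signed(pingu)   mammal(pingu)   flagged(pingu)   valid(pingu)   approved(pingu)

Round 1: (vii) [visible(pingu) ∧ has_feathers(pingu) → mammal(pingu)]; (viii) [penguin(pingu) ∧ locked(pingu) → small(pingu)]; (xiii) [locked(pingu) ∧ open(pingu) ∧ visible(pingu) → bird(pingu)]. New: mammal(pingu), small(pingu), bird(pingu).
Round 2: (vi) [bird(pingu) → closed(pingu)]; (xi) [mammal(pingu) ∧ swims(pingu) → flagged(pingu)]. New: closed(pingu), flagged(pingu).
Round 3: (i) [flagged(pingu) → signed(pingu)]; (iv) [closed(pingu) ∧ visible(pingu) → blue(pingu)]. New: signed(pingu), blue(pingu).
Round 4: (iii) [blue(pingu) ∧ flagged(pingu) → stale(pingu)]. New: stale(pingu).
Round 5: (ix) [stale(pingu) → approved(pingu)]. New: approved(pingu).
Derived: mammal(pingu) (round 1), signed(pingu) (round 3), flagged(pingu) (round 2), approved(pingu) (round 5). valid(pingu) never appears in any round.

valid(pingu)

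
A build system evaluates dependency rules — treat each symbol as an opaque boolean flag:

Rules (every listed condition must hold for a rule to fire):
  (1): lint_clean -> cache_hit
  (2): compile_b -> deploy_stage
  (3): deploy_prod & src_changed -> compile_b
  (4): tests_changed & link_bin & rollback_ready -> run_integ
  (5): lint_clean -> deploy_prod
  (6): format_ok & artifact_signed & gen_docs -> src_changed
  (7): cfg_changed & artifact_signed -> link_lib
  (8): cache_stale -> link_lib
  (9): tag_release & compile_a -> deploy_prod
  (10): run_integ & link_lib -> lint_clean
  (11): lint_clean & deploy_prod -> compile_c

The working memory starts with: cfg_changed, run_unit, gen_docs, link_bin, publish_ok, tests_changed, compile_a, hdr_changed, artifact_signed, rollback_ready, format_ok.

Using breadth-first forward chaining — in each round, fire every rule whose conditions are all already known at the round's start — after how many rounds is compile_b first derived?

Round 1: (4) [tests_changed & link_bin & rollback_ready -> run_integ]; (6) [format_ok & artifact_signed & gen_docs -> src_changed]; (7) [cfg_changed & artifact_signed -> link_lib]. New: run_integ, src_changed, link_lib.
Round 2: (10) [run_integ & link_lib -> lint_clean]. New: lint_clean.
Round 3: (1) [lint_clean -> cache_hit]; (5) [lint_clean -> deploy_prod]. New: cache_hit, deploy_prod.
Round 4: (3) [deploy_prod & src_changed -> compile_b]; (11) [lint_clean & deploy_prod -> compile_c]. New: compile_b, compile_c.
compile_b first appears in round 4.

4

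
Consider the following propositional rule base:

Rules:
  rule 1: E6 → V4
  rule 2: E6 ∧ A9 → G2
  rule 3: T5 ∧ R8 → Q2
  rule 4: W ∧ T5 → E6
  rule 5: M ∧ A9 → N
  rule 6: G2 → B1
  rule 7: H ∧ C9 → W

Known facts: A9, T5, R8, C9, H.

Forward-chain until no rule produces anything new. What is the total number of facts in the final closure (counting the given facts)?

11

Round 1: rule 3 [T5 ∧ R8 → Q2]; rule 7 [H ∧ C9 → W]. Adds Q2, W.
Round 2: rule 4 [W ∧ T5 → E6]. Adds E6.
Round 3: rule 1 [E6 → V4]; rule 2 [E6 ∧ A9 → G2]. Adds V4, G2.
Round 4: rule 6 [G2 → B1]. Adds B1.
Closure: {A9, B1, C9, E6, G2, H, Q2, R8, T5, V4, W} — 11 facts.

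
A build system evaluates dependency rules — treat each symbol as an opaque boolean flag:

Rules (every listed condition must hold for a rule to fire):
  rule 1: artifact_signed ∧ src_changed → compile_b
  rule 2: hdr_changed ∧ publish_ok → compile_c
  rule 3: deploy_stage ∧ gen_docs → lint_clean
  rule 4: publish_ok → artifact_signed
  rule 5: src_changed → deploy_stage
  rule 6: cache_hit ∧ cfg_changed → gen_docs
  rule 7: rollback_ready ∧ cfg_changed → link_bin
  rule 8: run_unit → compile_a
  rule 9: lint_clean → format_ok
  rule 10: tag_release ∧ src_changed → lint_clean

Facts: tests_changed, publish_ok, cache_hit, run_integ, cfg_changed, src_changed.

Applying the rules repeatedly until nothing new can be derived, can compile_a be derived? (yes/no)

Round 1: rule 4 [publish_ok → artifact_signed]; rule 5 [src_changed → deploy_stage]; rule 6 [cache_hit ∧ cfg_changed → gen_docs]. Adds artifact_signed, deploy_stage, gen_docs.
Round 2: rule 1 [artifact_signed ∧ src_changed → compile_b]; rule 3 [deploy_stage ∧ gen_docs → lint_clean]. Adds compile_b, lint_clean.
Round 3: rule 9 [lint_clean → format_ok]. Adds format_ok.
Fixed point reached. compile_a is concluded only by rule 8; rule 8 needs run_unit (never derived).

no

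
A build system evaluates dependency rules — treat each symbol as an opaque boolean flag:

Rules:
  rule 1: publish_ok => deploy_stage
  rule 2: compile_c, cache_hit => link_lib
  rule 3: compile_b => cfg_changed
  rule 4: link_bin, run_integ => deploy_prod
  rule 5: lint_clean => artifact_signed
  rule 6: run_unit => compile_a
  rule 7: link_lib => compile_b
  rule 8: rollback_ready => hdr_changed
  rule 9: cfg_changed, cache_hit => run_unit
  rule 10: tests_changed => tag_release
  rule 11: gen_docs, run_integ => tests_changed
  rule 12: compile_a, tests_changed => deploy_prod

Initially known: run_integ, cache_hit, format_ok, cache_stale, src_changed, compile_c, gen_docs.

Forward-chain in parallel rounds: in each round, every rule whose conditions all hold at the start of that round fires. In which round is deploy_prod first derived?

6

Round 1 fires rule 2, rule 11, giving link_lib, tests_changed.
Round 2 fires rule 7, rule 10, giving compile_b, tag_release.
Round 3 fires rule 3, giving cfg_changed.
Round 4 fires rule 9, giving run_unit.
Round 5 fires rule 6, giving compile_a.
Round 6 fires rule 12, giving deploy_prod.
deploy_prod first appears in round 6.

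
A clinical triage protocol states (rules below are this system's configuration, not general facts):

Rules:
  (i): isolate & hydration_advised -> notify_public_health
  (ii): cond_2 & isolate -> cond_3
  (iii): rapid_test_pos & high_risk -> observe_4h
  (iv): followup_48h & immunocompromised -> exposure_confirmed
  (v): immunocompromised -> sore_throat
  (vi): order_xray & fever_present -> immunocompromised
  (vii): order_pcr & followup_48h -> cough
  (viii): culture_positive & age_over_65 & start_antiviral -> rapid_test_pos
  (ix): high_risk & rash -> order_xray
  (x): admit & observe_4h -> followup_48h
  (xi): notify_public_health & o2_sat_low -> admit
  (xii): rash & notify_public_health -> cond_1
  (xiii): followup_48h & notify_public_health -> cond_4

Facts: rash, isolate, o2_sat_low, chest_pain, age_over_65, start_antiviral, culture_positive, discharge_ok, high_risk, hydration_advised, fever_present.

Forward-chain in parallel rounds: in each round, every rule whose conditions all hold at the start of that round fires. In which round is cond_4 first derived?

4

[1] (i) [isolate & hydration_advised -> notify_public_health]; (viii) [culture_positive & age_over_65 & start_antiviral -> rapid_test_pos]; (ix) [high_risk & rash -> order_xray]. ⇒ new: notify_public_health, rapid_test_pos, order_xray.
[2] (iii) [rapid_test_pos & high_risk -> observe_4h]; (vi) [order_xray & fever_present -> immunocompromised]; (xi) [notify_public_health & o2_sat_low -> admit]; (xii) [rash & notify_public_health -> cond_1]. ⇒ new: observe_4h, immunocompromised, admit, cond_1.
[3] (v) [immunocompromised -> sore_throat]; (x) [admit & observe_4h -> followup_48h]. ⇒ new: sore_throat, followup_48h.
[4] (iv) [followup_48h & immunocompromised -> exposure_confirmed]; (xiii) [followup_48h & notify_public_health -> cond_4]. ⇒ new: exposure_confirmed, cond_4.
cond_4 first appears in round 4.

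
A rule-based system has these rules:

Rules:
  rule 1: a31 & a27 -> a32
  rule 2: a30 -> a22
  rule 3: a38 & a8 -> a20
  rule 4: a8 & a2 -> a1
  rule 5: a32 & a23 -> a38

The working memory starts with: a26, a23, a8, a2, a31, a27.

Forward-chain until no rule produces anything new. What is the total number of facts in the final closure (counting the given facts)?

Round 1: rule 1 [a31 & a27 -> a32]; rule 4 [a8 & a2 -> a1]. Adds a32, a1.
Round 2: rule 5 [a32 & a23 -> a38]. Adds a38.
Round 3: rule 3 [a38 & a8 -> a20]. Adds a20.
Closure: {a1, a2, a20, a23, a26, a27, a31, a32, a38, a8} — 10 facts.

10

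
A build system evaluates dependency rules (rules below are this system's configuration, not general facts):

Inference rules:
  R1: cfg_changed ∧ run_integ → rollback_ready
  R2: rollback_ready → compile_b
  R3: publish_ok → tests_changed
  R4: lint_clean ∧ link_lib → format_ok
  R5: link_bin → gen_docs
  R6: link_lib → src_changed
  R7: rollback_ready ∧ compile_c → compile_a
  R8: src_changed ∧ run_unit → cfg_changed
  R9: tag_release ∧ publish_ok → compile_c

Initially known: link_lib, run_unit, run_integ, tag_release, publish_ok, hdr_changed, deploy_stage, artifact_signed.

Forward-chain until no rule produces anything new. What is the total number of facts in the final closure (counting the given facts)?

Round 1: R3 [publish_ok → tests_changed]; R6 [link_lib → src_changed]; R9 [tag_release ∧ publish_ok → compile_c]. Adds tests_changed, src_changed, compile_c.
Round 2: R8 [src_changed ∧ run_unit → cfg_changed]. Adds cfg_changed.
Round 3: R1 [cfg_changed ∧ run_integ → rollback_ready]. Adds rollback_ready.
Round 4: R2 [rollback_ready → compile_b]; R7 [rollback_ready ∧ compile_c → compile_a]. Adds compile_b, compile_a.
Closure: {artifact_signed, cfg_changed, compile_a, compile_b, compile_c, deploy_stage, hdr_changed, link_lib, publish_ok, rollback_ready, run_integ, run_unit, src_changed, tag_release, tests_changed} — 15 facts.

15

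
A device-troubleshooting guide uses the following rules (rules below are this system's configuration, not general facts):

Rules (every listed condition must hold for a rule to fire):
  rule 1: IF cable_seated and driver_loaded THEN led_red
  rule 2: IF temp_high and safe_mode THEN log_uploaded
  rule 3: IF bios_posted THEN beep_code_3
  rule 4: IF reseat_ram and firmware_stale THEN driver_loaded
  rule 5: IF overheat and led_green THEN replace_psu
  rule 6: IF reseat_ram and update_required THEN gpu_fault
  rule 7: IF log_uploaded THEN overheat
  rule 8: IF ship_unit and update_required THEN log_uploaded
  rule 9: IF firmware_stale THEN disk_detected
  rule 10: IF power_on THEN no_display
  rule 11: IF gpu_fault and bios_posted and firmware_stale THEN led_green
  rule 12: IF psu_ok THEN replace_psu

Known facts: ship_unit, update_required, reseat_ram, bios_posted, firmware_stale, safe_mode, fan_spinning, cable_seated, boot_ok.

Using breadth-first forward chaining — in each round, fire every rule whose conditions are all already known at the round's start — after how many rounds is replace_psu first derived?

Round 1: rule 3 [IF bios_posted THEN beep_code_3]; rule 4 [IF reseat_ram and firmware_stale THEN driver_loaded]; rule 6 [IF reseat_ram and update_required THEN gpu_fault]; rule 8 [IF ship_unit and update_required THEN log_uploaded]; rule 9 [IF firmware_stale THEN disk_detected]. New: beep_code_3, driver_loaded, gpu_fault, log_uploaded, disk_detected.
Round 2: rule 1 [IF cable_seated and driver_loaded THEN led_red]; rule 7 [IF log_uploaded THEN overheat]; rule 11 [IF gpu_fault and bios_posted and firmware_stale THEN led_green]. New: led_red, overheat, led_green.
Round 3: rule 5 [IF overheat and led_green THEN replace_psu]. New: replace_psu.
replace_psu first appears in round 3.

3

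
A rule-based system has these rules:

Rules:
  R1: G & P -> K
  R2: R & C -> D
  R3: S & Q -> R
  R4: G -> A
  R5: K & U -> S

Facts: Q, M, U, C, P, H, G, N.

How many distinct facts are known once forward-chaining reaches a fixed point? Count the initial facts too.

13

Round 1: R1 [G & P -> K]; R4 [G -> A]. Adds K, A.
Round 2: R5 [K & U -> S]. Adds S.
Round 3: R3 [S & Q -> R]. Adds R.
Round 4: R2 [R & C -> D]. Adds D.
Closure: {A, C, D, G, H, K, M, N, P, Q, R, S, U} — 13 facts.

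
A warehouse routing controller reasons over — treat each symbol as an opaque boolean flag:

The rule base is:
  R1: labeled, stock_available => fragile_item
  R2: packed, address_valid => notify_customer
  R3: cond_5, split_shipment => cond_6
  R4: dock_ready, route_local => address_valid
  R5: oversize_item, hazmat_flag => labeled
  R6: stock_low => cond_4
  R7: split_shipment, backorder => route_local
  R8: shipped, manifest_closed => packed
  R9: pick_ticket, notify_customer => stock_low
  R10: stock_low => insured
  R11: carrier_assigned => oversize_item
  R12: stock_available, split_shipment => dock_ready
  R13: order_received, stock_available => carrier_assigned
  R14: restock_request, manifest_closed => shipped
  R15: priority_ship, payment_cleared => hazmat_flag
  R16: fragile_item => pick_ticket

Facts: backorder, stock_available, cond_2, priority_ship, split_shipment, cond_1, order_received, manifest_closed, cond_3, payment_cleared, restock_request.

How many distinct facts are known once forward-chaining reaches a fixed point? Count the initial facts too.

Round 1 — R7, R12, R13, R14, R15, derive route_local, dock_ready, carrier_assigned, shipped, hazmat_flag.
Round 2 — R4, R8, R11, derive address_valid, packed, oversize_item.
Round 3 — R2, R5, derive notify_customer, labeled.
Round 4 — R1, derive fragile_item.
Round 5 — R16, derive pick_ticket.
Round 6 — R9, derive stock_low.
Round 7 — R6, R10, derive cond_4, insured.
Closure: {address_valid, backorder, carrier_assigned, cond_1, cond_2, cond_3, cond_4, dock_ready, fragile_item, hazmat_flag, insured, labeled, manifest_closed, notify_customer, order_received, oversize_item, packed, payment_cleared, pick_ticket, priority_ship, restock_request, route_local, shipped, split_shipment, stock_available, stock_low} — 26 facts.

26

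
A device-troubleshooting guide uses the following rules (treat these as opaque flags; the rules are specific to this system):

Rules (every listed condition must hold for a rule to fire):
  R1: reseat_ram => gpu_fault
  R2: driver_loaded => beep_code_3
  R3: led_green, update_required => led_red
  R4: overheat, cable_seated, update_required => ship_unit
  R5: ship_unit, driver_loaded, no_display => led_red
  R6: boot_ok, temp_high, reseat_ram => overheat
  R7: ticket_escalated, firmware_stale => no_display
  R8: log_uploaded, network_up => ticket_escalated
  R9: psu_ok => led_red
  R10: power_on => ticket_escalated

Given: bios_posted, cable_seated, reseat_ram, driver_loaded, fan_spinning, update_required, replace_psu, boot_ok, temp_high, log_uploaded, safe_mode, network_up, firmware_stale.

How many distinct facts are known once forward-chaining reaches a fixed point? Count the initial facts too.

Round 1: R1 [reseat_ram => gpu_fault]; R2 [driver_loaded => beep_code_3]; R6 [boot_ok, temp_high, reseat_ram => overheat]; R8 [log_uploaded, network_up => ticket_escalated]. New: gpu_fault, beep_code_3, overheat, ticket_escalated.
Round 2: R4 [overheat, cable_seated, update_required => ship_unit]; R7 [ticket_escalated, firmware_stale => no_display]. New: ship_unit, no_display.
Round 3: R5 [ship_unit, driver_loaded, no_display => led_red]. New: led_red.
Closure: {beep_code_3, bios_posted, boot_ok, cable_seated, driver_loaded, fan_spinning, firmware_stale, gpu_fault, led_red, log_uploaded, network_up, no_display, overheat, replace_psu, reseat_ram, safe_mode, ship_unit, temp_high, ticket_escalated, update_required} — 20 facts.

20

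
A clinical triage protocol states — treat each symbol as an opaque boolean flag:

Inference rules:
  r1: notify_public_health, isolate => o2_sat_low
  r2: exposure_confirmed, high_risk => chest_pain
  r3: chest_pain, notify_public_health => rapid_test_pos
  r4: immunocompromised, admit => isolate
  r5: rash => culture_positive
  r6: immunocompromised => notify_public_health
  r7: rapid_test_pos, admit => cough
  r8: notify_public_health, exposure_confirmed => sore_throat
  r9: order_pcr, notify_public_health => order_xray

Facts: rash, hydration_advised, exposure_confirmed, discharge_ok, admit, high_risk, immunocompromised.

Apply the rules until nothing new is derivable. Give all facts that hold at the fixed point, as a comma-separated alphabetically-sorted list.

Round 1: r2 [exposure_confirmed, high_risk => chest_pain]; r4 [immunocompromised, admit => isolate]; r5 [rash => culture_positive]; r6 [immunocompromised => notify_public_health]. Adds chest_pain, isolate, culture_positive, notify_public_health.
Round 2: r1 [notify_public_health, isolate => o2_sat_low]; r3 [chest_pain, notify_public_health => rapid_test_pos]; r8 [notify_public_health, exposure_confirmed => sore_throat]. Adds o2_sat_low, rapid_test_pos, sore_throat.
Round 3: r7 [rapid_test_pos, admit => cough]. Adds cough.

admit, chest_pain, cough, culture_positive, discharge_ok, exposure_confirmed, high_risk, hydration_advised, immunocompromised, isolate, notify_public_health, o2_sat_low, rapid_test_pos, rash, sore_throat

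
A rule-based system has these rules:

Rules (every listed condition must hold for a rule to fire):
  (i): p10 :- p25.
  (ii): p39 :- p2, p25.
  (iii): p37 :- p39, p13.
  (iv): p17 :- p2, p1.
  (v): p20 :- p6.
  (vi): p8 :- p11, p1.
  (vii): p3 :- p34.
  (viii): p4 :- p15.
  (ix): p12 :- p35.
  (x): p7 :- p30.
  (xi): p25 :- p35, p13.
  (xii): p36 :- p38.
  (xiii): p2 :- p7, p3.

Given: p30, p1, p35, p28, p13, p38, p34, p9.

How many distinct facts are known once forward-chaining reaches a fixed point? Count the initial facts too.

18

Round 1: (vii) [p3 :- p34.]; (ix) [p12 :- p35.]; (x) [p7 :- p30.]; (xi) [p25 :- p35, p13.]; (xii) [p36 :- p38.]. Adds p3, p12, p7, p25, p36.
Round 2: (i) [p10 :- p25.]; (xiii) [p2 :- p7, p3.]. Adds p10, p2.
Round 3: (ii) [p39 :- p2, p25.]; (iv) [p17 :- p2, p1.]. Adds p39, p17.
Round 4: (iii) [p37 :- p39, p13.]. Adds p37.
Closure: {p1, p10, p12, p13, p17, p2, p25, p28, p3, p30, p34, p35, p36, p37, p38, p39, p7, p9} — 18 facts.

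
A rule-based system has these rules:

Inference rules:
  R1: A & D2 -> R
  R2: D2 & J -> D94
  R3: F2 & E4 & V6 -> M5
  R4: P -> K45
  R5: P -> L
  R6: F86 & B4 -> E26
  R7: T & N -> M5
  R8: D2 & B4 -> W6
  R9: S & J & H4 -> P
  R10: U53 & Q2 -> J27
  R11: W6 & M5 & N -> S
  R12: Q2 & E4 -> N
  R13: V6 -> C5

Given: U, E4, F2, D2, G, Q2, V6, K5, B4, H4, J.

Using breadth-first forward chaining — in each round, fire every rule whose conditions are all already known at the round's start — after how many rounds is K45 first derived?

Round 1: R2 [D2 & J -> D94]; R3 [F2 & E4 & V6 -> M5]; R8 [D2 & B4 -> W6]; R12 [Q2 & E4 -> N]; R13 [V6 -> C5]. New: D94, M5, W6, N, C5.
Round 2: R11 [W6 & M5 & N -> S]. New: S.
Round 3: R9 [S & J & H4 -> P]. New: P.
Round 4: R4 [P -> K45]; R5 [P -> L]. New: K45, L.
K45 first appears in round 4.

4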